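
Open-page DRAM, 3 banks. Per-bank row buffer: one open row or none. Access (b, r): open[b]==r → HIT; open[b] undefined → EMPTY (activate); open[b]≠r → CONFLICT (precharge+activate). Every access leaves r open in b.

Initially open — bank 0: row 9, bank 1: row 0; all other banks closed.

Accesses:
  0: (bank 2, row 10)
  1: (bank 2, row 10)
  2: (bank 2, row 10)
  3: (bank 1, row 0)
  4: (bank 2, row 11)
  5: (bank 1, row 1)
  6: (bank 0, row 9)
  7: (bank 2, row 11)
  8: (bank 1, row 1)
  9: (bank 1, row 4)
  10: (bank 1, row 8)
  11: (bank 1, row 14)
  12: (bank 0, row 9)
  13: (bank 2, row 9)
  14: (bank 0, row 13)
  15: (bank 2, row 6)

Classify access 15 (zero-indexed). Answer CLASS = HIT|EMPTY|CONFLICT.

CLASS = CONFLICT

0: bank 2 row 10 — prev None → EMPTY
1: bank 2 row 10 — prev 10 → HIT
2: bank 2 row 10 — prev 10 → HIT
3: bank 1 row 0 — prev 0 → HIT
4: bank 2 row 11 — prev 10 → CONFLICT
5: bank 1 row 1 — prev 0 → CONFLICT
6: bank 0 row 9 — prev 9 → HIT
7: bank 2 row 11 — prev 11 → HIT
8: bank 1 row 1 — prev 1 → HIT
9: bank 1 row 4 — prev 1 → CONFLICT
10: bank 1 row 8 — prev 4 → CONFLICT
11: bank 1 row 14 — prev 8 → CONFLICT
12: bank 0 row 9 — prev 9 → HIT
13: bank 2 row 9 — prev 11 → CONFLICT
14: bank 0 row 13 — prev 9 → CONFLICT
15: bank 2 row 6 — prev 9 → CONFLICT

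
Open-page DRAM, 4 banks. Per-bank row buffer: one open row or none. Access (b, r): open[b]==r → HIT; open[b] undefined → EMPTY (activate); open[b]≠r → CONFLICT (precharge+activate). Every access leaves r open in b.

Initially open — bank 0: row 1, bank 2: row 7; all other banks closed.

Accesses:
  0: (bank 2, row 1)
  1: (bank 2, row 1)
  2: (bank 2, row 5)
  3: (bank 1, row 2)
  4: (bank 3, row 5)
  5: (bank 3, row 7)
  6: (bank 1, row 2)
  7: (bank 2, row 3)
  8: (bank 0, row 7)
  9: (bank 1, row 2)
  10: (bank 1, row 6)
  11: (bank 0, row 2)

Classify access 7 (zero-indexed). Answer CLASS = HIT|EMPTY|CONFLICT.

CLASS = CONFLICT

  [0] b2 r1: had r7 ⇒ C
  [1] b2 r1: had r1 ⇒ H
  [2] b2 r5: had r1 ⇒ C
  [3] b1 r2: no row ⇒ E
  [4] b3 r5: no row ⇒ E
  [5] b3 r7: had r5 ⇒ C
  [6] b1 r2: had r2 ⇒ H
  [7] b2 r3: had r5 ⇒ C
  [8] b0 r7: had r1 ⇒ C
  [9] b1 r2: had r2 ⇒ H
  [10] b1 r6: had r2 ⇒ C
  [11] b0 r2: had r7 ⇒ C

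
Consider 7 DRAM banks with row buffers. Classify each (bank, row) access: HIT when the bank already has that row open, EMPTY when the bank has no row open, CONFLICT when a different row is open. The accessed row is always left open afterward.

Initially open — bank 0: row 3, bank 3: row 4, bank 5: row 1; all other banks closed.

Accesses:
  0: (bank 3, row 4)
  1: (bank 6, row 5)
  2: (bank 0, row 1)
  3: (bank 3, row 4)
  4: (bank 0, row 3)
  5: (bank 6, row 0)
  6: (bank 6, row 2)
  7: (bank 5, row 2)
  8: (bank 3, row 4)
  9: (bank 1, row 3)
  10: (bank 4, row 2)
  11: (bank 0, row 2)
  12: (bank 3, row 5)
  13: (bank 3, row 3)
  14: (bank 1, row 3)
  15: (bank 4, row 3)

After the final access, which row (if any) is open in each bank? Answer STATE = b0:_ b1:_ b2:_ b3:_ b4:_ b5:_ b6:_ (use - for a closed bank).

step 0: bank3 4->4 [HIT]
step 1: bank6 None->5 [EMPTY]
step 2: bank0 3->1 [CONFLICT]
step 3: bank3 4->4 [HIT]
step 4: bank0 1->3 [CONFLICT]
step 5: bank6 5->0 [CONFLICT]
step 6: bank6 0->2 [CONFLICT]
step 7: bank5 1->2 [CONFLICT]
step 8: bank3 4->4 [HIT]
step 9: bank1 None->3 [EMPTY]
step 10: bank4 None->2 [EMPTY]
step 11: bank0 3->2 [CONFLICT]
step 12: bank3 4->5 [CONFLICT]
step 13: bank3 5->3 [CONFLICT]
step 14: bank1 3->3 [HIT]
step 15: bank4 2->3 [CONFLICT]

STATE = b0:2 b1:3 b2:- b3:3 b4:3 b5:2 b6:2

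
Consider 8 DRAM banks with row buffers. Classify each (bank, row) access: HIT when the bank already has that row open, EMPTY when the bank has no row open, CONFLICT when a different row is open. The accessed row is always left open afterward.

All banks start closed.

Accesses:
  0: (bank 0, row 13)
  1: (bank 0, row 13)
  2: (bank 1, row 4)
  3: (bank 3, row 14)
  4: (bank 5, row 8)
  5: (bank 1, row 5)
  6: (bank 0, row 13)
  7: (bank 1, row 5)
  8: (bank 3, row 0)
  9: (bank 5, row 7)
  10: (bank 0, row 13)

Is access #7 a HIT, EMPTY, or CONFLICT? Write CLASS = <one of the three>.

CLASS = HIT

#0 (0,13) E
#1 (0,13) H  (was 13)
#2 (1,4) E
#3 (3,14) E
#4 (5,8) E
#5 (1,5) C  (was 4)
#6 (0,13) H  (was 13)
#7 (1,5) H  (was 5)
#8 (3,0) C  (was 14)
#9 (5,7) C  (was 8)
#10 (0,13) H  (was 13)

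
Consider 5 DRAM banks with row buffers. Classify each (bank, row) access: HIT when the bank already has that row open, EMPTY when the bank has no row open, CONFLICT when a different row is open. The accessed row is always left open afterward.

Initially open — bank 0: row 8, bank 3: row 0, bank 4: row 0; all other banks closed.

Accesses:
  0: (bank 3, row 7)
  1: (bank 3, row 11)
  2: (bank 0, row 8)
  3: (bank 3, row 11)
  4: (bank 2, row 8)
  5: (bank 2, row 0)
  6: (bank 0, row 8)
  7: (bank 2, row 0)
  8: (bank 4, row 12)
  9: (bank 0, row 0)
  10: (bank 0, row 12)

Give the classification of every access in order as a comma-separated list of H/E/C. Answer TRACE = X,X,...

0: bank 3 row 7 — prev 0 → CONFLICT
1: bank 3 row 11 — prev 7 → CONFLICT
2: bank 0 row 8 — prev 8 → HIT
3: bank 3 row 11 — prev 11 → HIT
4: bank 2 row 8 — prev None → EMPTY
5: bank 2 row 0 — prev 8 → CONFLICT
6: bank 0 row 8 — prev 8 → HIT
7: bank 2 row 0 — prev 0 → HIT
8: bank 4 row 12 — prev 0 → CONFLICT
9: bank 0 row 0 — prev 8 → CONFLICT
10: bank 0 row 12 — prev 0 → CONFLICT

TRACE = C,C,H,H,E,C,H,H,C,C,C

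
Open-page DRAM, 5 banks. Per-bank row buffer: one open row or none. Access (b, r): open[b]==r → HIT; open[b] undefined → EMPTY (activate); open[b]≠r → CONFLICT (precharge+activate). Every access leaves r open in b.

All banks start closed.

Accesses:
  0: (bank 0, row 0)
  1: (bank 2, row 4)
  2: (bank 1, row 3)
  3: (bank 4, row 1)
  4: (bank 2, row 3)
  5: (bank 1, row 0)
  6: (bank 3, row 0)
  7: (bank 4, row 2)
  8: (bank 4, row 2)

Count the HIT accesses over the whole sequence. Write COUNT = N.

  [0] b0 r0: no row ⇒ E
  [1] b2 r4: no row ⇒ E
  [2] b1 r3: no row ⇒ E
  [3] b4 r1: no row ⇒ E
  [4] b2 r3: had r4 ⇒ C
  [5] b1 r0: had r3 ⇒ C
  [6] b3 r0: no row ⇒ E
  [7] b4 r2: had r1 ⇒ C
  [8] b4 r2: had r2 ⇒ H

COUNT = 1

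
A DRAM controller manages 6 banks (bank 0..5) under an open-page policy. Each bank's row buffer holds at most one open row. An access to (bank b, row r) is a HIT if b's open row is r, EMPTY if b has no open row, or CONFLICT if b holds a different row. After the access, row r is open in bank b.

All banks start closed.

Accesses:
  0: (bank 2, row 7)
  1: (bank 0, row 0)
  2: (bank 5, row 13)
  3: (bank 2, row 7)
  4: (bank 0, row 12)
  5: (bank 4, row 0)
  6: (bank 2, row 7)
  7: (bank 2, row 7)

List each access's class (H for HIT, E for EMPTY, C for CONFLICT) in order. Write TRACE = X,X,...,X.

  [0] b2 r7: no row ⇒ E
  [1] b0 r0: no row ⇒ E
  [2] b5 r13: no row ⇒ E
  [3] b2 r7: had r7 ⇒ H
  [4] b0 r12: had r0 ⇒ C
  [5] b4 r0: no row ⇒ E
  [6] b2 r7: had r7 ⇒ H
  [7] b2 r7: had r7 ⇒ H

TRACE = E,E,E,H,C,E,H,H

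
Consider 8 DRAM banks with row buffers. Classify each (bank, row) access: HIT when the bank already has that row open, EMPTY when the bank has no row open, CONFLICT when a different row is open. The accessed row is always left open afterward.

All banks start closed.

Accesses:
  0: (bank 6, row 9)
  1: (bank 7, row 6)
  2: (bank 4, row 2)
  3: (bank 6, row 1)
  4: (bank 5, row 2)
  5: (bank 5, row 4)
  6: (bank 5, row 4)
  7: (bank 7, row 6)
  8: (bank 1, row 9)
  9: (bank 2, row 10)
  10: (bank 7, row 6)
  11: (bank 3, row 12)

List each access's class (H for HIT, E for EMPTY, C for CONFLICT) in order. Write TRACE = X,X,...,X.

  [0] b6 r9: no row ⇒ E
  [1] b7 r6: no row ⇒ E
  [2] b4 r2: no row ⇒ E
  [3] b6 r1: had r9 ⇒ C
  [4] b5 r2: no row ⇒ E
  [5] b5 r4: had r2 ⇒ C
  [6] b5 r4: had r4 ⇒ H
  [7] b7 r6: had r6 ⇒ H
  [8] b1 r9: no row ⇒ E
  [9] b2 r10: no row ⇒ E
  [10] b7 r6: had r6 ⇒ H
  [11] b3 r12: no row ⇒ E

TRACE = E,E,E,C,E,C,H,H,E,E,H,E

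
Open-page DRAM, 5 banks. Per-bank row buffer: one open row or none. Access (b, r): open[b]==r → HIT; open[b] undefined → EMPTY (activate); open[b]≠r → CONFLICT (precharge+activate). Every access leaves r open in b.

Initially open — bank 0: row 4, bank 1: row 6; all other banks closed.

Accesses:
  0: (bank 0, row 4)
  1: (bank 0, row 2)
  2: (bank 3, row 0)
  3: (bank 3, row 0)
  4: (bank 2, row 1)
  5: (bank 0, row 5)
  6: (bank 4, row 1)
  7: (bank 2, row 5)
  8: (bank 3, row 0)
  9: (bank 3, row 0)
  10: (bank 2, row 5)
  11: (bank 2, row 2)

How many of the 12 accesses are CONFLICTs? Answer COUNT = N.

#0 (0,4) H  (was 4)
#1 (0,2) C  (was 4)
#2 (3,0) E
#3 (3,0) H  (was 0)
#4 (2,1) E
#5 (0,5) C  (was 2)
#6 (4,1) E
#7 (2,5) C  (was 1)
#8 (3,0) H  (was 0)
#9 (3,0) H  (was 0)
#10 (2,5) H  (was 5)
#11 (2,2) C  (was 5)

COUNT = 4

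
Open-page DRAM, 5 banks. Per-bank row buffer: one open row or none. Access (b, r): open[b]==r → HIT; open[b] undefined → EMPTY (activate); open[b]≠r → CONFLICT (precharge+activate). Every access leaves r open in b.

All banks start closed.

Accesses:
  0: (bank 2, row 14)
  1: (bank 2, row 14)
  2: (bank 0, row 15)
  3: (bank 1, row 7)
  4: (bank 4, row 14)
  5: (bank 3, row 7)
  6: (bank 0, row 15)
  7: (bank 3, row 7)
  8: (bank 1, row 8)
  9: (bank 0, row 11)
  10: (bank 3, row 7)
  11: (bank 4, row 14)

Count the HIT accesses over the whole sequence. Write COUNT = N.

COUNT = 5

#0 (2,14) E
#1 (2,14) H  (was 14)
#2 (0,15) E
#3 (1,7) E
#4 (4,14) E
#5 (3,7) E
#6 (0,15) H  (was 15)
#7 (3,7) H  (was 7)
#8 (1,8) C  (was 7)
#9 (0,11) C  (was 15)
#10 (3,7) H  (was 7)
#11 (4,14) H  (was 14)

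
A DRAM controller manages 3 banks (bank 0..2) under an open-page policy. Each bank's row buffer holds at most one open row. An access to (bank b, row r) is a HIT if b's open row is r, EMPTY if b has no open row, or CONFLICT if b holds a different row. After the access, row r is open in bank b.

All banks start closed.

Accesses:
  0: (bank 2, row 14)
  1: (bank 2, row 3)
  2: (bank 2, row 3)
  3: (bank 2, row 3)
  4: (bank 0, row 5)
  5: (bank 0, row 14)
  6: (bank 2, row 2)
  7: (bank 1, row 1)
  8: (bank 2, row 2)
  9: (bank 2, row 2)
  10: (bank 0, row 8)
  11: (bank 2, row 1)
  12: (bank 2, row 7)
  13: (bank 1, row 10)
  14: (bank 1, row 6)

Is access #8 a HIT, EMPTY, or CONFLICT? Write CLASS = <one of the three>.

CLASS = HIT

  [0] b2 r14: no row ⇒ E
  [1] b2 r3: had r14 ⇒ C
  [2] b2 r3: had r3 ⇒ H
  [3] b2 r3: had r3 ⇒ H
  [4] b0 r5: no row ⇒ E
  [5] b0 r14: had r5 ⇒ C
  [6] b2 r2: had r3 ⇒ C
  [7] b1 r1: no row ⇒ E
  [8] b2 r2: had r2 ⇒ H
  [9] b2 r2: had r2 ⇒ H
  [10] b0 r8: had r14 ⇒ C
  [11] b2 r1: had r2 ⇒ C
  [12] b2 r7: had r1 ⇒ C
  [13] b1 r10: had r1 ⇒ C
  [14] b1 r6: had r10 ⇒ C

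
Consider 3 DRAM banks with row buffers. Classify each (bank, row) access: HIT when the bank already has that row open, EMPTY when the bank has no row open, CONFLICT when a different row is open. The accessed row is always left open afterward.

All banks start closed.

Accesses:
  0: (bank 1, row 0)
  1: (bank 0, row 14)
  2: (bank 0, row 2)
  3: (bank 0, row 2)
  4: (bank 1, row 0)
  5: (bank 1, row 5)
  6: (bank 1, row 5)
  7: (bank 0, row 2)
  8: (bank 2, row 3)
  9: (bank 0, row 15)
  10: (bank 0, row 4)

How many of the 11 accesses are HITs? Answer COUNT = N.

  [0] b1 r0: no row ⇒ E
  [1] b0 r14: no row ⇒ E
  [2] b0 r2: had r14 ⇒ C
  [3] b0 r2: had r2 ⇒ H
  [4] b1 r0: had r0 ⇒ H
  [5] b1 r5: had r0 ⇒ C
  [6] b1 r5: had r5 ⇒ H
  [7] b0 r2: had r2 ⇒ H
  [8] b2 r3: no row ⇒ E
  [9] b0 r15: had r2 ⇒ C
  [10] b0 r4: had r15 ⇒ C

COUNT = 4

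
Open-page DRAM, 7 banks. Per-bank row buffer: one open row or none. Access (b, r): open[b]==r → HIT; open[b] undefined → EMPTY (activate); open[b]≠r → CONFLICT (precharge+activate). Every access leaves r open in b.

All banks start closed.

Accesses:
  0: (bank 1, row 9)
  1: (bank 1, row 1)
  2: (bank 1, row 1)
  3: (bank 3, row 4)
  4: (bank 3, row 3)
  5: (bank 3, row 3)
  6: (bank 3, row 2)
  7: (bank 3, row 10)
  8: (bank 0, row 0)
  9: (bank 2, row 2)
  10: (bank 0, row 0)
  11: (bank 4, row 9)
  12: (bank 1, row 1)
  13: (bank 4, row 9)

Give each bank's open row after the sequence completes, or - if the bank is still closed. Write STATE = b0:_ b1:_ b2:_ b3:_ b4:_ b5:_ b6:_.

STATE = b0:0 b1:1 b2:2 b3:10 b4:9 b5:- b6:-

step 0: bank1 None->9 [EMPTY]
step 1: bank1 9->1 [CONFLICT]
step 2: bank1 1->1 [HIT]
step 3: bank3 None->4 [EMPTY]
step 4: bank3 4->3 [CONFLICT]
step 5: bank3 3->3 [HIT]
step 6: bank3 3->2 [CONFLICT]
step 7: bank3 2->10 [CONFLICT]
step 8: bank0 None->0 [EMPTY]
step 9: bank2 None->2 [EMPTY]
step 10: bank0 0->0 [HIT]
step 11: bank4 None->9 [EMPTY]
step 12: bank1 1->1 [HIT]
step 13: bank4 9->9 [HIT]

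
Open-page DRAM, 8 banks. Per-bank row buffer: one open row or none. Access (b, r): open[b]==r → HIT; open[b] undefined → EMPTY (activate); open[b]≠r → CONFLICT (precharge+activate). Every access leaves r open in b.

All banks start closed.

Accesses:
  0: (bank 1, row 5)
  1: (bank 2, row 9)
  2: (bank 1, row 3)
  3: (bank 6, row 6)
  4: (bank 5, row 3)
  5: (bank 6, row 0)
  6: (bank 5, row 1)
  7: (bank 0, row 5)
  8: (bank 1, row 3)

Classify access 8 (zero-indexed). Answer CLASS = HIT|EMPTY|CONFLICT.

#0 (1,5) E
#1 (2,9) E
#2 (1,3) C  (was 5)
#3 (6,6) E
#4 (5,3) E
#5 (6,0) C  (was 6)
#6 (5,1) C  (was 3)
#7 (0,5) E
#8 (1,3) H  (was 3)

CLASS = HIT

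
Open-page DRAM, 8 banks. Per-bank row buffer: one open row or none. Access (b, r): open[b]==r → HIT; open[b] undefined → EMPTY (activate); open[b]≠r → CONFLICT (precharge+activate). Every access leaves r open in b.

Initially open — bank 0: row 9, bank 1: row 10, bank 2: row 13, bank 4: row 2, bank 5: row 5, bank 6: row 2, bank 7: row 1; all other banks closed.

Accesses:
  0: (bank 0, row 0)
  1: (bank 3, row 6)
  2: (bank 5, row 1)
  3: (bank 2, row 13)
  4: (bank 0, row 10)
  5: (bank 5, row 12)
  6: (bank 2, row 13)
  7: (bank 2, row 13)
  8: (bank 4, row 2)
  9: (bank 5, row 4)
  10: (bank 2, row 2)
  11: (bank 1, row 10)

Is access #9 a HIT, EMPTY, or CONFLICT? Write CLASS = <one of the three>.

step 0: bank0 9->0 [CONFLICT]
step 1: bank3 None->6 [EMPTY]
step 2: bank5 5->1 [CONFLICT]
step 3: bank2 13->13 [HIT]
step 4: bank0 0->10 [CONFLICT]
step 5: bank5 1->12 [CONFLICT]
step 6: bank2 13->13 [HIT]
step 7: bank2 13->13 [HIT]
step 8: bank4 2->2 [HIT]
step 9: bank5 12->4 [CONFLICT]
step 10: bank2 13->2 [CONFLICT]
step 11: bank1 10->10 [HIT]

CLASS = CONFLICT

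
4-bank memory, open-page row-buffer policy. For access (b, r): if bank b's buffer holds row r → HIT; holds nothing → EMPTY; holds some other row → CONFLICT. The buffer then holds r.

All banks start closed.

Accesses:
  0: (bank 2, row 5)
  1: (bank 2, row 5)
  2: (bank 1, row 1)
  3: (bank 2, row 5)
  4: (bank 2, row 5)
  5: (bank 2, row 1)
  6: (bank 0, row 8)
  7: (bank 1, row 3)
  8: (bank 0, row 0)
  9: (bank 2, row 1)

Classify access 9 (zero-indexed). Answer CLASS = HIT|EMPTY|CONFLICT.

CLASS = HIT

step 0: bank2 None->5 [EMPTY]
step 1: bank2 5->5 [HIT]
step 2: bank1 None->1 [EMPTY]
step 3: bank2 5->5 [HIT]
step 4: bank2 5->5 [HIT]
step 5: bank2 5->1 [CONFLICT]
step 6: bank0 None->8 [EMPTY]
step 7: bank1 1->3 [CONFLICT]
step 8: bank0 8->0 [CONFLICT]
step 9: bank2 1->1 [HIT]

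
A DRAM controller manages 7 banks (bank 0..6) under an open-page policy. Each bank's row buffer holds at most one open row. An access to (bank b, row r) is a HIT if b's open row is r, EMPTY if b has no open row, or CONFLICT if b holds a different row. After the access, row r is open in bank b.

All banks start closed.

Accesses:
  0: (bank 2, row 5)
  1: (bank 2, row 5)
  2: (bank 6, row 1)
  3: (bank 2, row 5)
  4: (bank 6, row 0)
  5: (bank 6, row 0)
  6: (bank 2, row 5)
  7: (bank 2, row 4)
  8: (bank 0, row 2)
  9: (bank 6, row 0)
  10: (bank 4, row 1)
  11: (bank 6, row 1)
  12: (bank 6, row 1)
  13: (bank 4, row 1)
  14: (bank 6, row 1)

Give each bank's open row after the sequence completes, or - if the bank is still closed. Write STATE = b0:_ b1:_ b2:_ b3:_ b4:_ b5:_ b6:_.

#0 (2,5) E
#1 (2,5) H  (was 5)
#2 (6,1) E
#3 (2,5) H  (was 5)
#4 (6,0) C  (was 1)
#5 (6,0) H  (was 0)
#6 (2,5) H  (was 5)
#7 (2,4) C  (was 5)
#8 (0,2) E
#9 (6,0) H  (was 0)
#10 (4,1) E
#11 (6,1) C  (was 0)
#12 (6,1) H  (was 1)
#13 (4,1) H  (was 1)
#14 (6,1) H  (was 1)

STATE = b0:2 b1:- b2:4 b3:- b4:1 b5:- b6:1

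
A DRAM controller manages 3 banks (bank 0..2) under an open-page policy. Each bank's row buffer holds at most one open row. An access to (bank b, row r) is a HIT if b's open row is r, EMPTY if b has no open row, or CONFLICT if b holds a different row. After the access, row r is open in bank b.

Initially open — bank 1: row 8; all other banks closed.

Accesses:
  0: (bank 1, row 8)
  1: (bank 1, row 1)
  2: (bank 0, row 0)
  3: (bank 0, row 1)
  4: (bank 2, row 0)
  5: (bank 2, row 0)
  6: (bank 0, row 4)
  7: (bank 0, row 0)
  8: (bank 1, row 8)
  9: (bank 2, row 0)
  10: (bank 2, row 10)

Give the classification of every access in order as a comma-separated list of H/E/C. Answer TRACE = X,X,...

0: bank 1 row 8 — prev 8 → HIT
1: bank 1 row 1 — prev 8 → CONFLICT
2: bank 0 row 0 — prev None → EMPTY
3: bank 0 row 1 — prev 0 → CONFLICT
4: bank 2 row 0 — prev None → EMPTY
5: bank 2 row 0 — prev 0 → HIT
6: bank 0 row 4 — prev 1 → CONFLICT
7: bank 0 row 0 — prev 4 → CONFLICT
8: bank 1 row 8 — prev 1 → CONFLICT
9: bank 2 row 0 — prev 0 → HIT
10: bank 2 row 10 — prev 0 → CONFLICT

TRACE = H,C,E,C,E,H,C,C,C,H,C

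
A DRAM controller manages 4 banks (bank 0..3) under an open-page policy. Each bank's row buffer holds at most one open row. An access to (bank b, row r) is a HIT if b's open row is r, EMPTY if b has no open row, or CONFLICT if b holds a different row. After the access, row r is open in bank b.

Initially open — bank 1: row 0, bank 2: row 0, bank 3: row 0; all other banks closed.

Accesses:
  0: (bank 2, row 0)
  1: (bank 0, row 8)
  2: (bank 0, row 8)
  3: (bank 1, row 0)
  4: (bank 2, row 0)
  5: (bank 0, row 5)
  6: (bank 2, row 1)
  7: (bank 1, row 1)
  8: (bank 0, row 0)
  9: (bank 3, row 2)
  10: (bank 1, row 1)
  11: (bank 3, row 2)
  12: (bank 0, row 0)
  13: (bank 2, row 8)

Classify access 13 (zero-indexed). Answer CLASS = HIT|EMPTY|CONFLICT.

step 0: bank2 0->0 [HIT]
step 1: bank0 None->8 [EMPTY]
step 2: bank0 8->8 [HIT]
step 3: bank1 0->0 [HIT]
step 4: bank2 0->0 [HIT]
step 5: bank0 8->5 [CONFLICT]
step 6: bank2 0->1 [CONFLICT]
step 7: bank1 0->1 [CONFLICT]
step 8: bank0 5->0 [CONFLICT]
step 9: bank3 0->2 [CONFLICT]
step 10: bank1 1->1 [HIT]
step 11: bank3 2->2 [HIT]
step 12: bank0 0->0 [HIT]
step 13: bank2 1->8 [CONFLICT]

CLASS = CONFLICT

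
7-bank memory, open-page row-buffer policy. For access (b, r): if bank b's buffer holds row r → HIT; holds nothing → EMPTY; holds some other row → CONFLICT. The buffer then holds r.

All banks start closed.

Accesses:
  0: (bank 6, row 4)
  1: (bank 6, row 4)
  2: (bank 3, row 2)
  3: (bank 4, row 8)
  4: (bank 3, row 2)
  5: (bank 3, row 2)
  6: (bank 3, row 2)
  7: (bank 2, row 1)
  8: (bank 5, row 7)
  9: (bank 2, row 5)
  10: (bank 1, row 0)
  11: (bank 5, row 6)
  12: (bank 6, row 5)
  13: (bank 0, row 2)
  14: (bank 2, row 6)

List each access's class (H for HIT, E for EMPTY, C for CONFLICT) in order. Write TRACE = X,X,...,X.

TRACE = E,H,E,E,H,H,H,E,E,C,E,C,C,E,C

  [0] b6 r4: no row ⇒ E
  [1] b6 r4: had r4 ⇒ H
  [2] b3 r2: no row ⇒ E
  [3] b4 r8: no row ⇒ E
  [4] b3 r2: had r2 ⇒ H
  [5] b3 r2: had r2 ⇒ H
  [6] b3 r2: had r2 ⇒ H
  [7] b2 r1: no row ⇒ E
  [8] b5 r7: no row ⇒ E
  [9] b2 r5: had r1 ⇒ C
  [10] b1 r0: no row ⇒ E
  [11] b5 r6: had r7 ⇒ C
  [12] b6 r5: had r4 ⇒ C
  [13] b0 r2: no row ⇒ E
  [14] b2 r6: had r5 ⇒ C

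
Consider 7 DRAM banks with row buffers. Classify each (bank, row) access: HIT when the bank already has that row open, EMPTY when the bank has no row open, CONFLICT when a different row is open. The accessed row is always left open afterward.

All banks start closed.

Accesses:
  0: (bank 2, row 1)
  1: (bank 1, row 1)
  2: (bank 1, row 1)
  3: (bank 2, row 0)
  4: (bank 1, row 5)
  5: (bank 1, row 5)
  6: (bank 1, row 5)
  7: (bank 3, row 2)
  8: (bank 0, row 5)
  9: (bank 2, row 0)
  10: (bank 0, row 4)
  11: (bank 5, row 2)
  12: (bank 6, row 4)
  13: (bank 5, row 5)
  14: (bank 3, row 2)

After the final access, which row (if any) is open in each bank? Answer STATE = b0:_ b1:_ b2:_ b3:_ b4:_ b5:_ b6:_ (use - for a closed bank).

STATE = b0:4 b1:5 b2:0 b3:2 b4:- b5:5 b6:4

step 0: bank2 None->1 [EMPTY]
step 1: bank1 None->1 [EMPTY]
step 2: bank1 1->1 [HIT]
step 3: bank2 1->0 [CONFLICT]
step 4: bank1 1->5 [CONFLICT]
step 5: bank1 5->5 [HIT]
step 6: bank1 5->5 [HIT]
step 7: bank3 None->2 [EMPTY]
step 8: bank0 None->5 [EMPTY]
step 9: bank2 0->0 [HIT]
step 10: bank0 5->4 [CONFLICT]
step 11: bank5 None->2 [EMPTY]
step 12: bank6 None->4 [EMPTY]
step 13: bank5 2->5 [CONFLICT]
step 14: bank3 2->2 [HIT]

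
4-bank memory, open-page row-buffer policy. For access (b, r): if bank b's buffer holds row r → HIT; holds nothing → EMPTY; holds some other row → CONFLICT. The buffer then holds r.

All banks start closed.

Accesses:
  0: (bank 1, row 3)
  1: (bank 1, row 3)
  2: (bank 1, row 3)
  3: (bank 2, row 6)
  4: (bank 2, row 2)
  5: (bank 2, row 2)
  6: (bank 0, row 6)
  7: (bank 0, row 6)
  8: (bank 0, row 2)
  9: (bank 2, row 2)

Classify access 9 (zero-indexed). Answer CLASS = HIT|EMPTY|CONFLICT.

#0 (1,3) E
#1 (1,3) H  (was 3)
#2 (1,3) H  (was 3)
#3 (2,6) E
#4 (2,2) C  (was 6)
#5 (2,2) H  (was 2)
#6 (0,6) E
#7 (0,6) H  (was 6)
#8 (0,2) C  (was 6)
#9 (2,2) H  (was 2)

CLASS = HIT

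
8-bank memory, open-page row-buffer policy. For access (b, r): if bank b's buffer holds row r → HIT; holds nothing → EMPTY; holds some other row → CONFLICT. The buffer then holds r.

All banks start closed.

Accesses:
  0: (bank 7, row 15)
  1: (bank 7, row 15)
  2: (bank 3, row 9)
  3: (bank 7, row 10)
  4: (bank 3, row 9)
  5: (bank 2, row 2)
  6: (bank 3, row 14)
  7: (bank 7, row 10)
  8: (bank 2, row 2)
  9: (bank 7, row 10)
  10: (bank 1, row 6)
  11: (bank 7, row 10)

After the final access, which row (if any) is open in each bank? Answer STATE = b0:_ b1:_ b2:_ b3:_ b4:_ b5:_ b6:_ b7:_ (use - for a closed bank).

STATE = b0:- b1:6 b2:2 b3:14 b4:- b5:- b6:- b7:10

0: bank 7 row 15 — prev None → EMPTY
1: bank 7 row 15 — prev 15 → HIT
2: bank 3 row 9 — prev None → EMPTY
3: bank 7 row 10 — prev 15 → CONFLICT
4: bank 3 row 9 — prev 9 → HIT
5: bank 2 row 2 — prev None → EMPTY
6: bank 3 row 14 — prev 9 → CONFLICT
7: bank 7 row 10 — prev 10 → HIT
8: bank 2 row 2 — prev 2 → HIT
9: bank 7 row 10 — prev 10 → HIT
10: bank 1 row 6 — prev None → EMPTY
11: bank 7 row 10 — prev 10 → HIT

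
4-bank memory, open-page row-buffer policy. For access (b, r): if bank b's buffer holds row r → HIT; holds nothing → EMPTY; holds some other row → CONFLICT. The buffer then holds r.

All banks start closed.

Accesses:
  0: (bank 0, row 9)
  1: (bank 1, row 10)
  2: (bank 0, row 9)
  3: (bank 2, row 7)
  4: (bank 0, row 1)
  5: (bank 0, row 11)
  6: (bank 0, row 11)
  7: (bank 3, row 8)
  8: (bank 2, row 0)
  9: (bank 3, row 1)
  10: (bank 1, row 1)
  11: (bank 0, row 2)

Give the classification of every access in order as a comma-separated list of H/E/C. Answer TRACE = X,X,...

#0 (0,9) E
#1 (1,10) E
#2 (0,9) H  (was 9)
#3 (2,7) E
#4 (0,1) C  (was 9)
#5 (0,11) C  (was 1)
#6 (0,11) H  (was 11)
#7 (3,8) E
#8 (2,0) C  (was 7)
#9 (3,1) C  (was 8)
#10 (1,1) C  (was 10)
#11 (0,2) C  (was 11)

TRACE = E,E,H,E,C,C,H,E,C,C,C,C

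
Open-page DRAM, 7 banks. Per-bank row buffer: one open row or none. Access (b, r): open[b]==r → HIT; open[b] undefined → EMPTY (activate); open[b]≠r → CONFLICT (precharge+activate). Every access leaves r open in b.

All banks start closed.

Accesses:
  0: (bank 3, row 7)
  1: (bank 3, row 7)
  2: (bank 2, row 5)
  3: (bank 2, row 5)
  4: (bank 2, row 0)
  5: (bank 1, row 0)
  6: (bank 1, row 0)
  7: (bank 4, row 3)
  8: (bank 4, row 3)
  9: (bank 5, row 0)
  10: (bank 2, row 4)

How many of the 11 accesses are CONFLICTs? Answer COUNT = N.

#0 (3,7) E
#1 (3,7) H  (was 7)
#2 (2,5) E
#3 (2,5) H  (was 5)
#4 (2,0) C  (was 5)
#5 (1,0) E
#6 (1,0) H  (was 0)
#7 (4,3) E
#8 (4,3) H  (was 3)
#9 (5,0) E
#10 (2,4) C  (was 0)

COUNT = 2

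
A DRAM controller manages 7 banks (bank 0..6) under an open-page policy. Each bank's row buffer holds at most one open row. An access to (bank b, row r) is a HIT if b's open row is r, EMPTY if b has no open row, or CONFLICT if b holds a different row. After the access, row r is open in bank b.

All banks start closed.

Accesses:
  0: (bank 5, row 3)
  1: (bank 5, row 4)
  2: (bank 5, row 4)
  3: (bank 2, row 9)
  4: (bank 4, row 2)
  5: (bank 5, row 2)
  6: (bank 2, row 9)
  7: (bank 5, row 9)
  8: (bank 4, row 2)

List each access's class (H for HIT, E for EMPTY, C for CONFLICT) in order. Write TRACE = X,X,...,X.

step 0: bank5 None->3 [EMPTY]
step 1: bank5 3->4 [CONFLICT]
step 2: bank5 4->4 [HIT]
step 3: bank2 None->9 [EMPTY]
step 4: bank4 None->2 [EMPTY]
step 5: bank5 4->2 [CONFLICT]
step 6: bank2 9->9 [HIT]
step 7: bank5 2->9 [CONFLICT]
step 8: bank4 2->2 [HIT]

TRACE = E,C,H,E,E,C,H,C,H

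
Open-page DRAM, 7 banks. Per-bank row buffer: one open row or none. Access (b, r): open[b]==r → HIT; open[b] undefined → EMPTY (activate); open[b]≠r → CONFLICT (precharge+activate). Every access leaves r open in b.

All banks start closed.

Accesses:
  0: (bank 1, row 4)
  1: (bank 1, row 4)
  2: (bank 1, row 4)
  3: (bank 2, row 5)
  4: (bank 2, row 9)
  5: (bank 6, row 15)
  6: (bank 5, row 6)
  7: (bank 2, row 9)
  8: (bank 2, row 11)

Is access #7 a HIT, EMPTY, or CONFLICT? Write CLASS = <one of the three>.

step 0: bank1 None->4 [EMPTY]
step 1: bank1 4->4 [HIT]
step 2: bank1 4->4 [HIT]
step 3: bank2 None->5 [EMPTY]
step 4: bank2 5->9 [CONFLICT]
step 5: bank6 None->15 [EMPTY]
step 6: bank5 None->6 [EMPTY]
step 7: bank2 9->9 [HIT]
step 8: bank2 9->11 [CONFLICT]

CLASS = HIT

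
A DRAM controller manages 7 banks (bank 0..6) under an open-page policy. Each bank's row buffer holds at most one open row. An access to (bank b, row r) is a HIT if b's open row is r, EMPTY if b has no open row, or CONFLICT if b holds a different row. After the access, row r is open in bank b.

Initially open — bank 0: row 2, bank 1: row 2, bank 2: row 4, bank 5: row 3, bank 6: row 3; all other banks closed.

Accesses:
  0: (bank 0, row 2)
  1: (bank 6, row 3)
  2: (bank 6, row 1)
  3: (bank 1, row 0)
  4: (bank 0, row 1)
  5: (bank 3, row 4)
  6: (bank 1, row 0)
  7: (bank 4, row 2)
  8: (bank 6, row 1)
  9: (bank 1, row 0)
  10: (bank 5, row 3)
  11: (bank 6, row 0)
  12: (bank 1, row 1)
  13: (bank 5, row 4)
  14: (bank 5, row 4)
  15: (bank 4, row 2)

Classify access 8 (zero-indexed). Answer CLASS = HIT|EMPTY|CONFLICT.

#0 (0,2) H  (was 2)
#1 (6,3) H  (was 3)
#2 (6,1) C  (was 3)
#3 (1,0) C  (was 2)
#4 (0,1) C  (was 2)
#5 (3,4) E
#6 (1,0) H  (was 0)
#7 (4,2) E
#8 (6,1) H  (was 1)
#9 (1,0) H  (was 0)
#10 (5,3) H  (was 3)
#11 (6,0) C  (was 1)
#12 (1,1) C  (was 0)
#13 (5,4) C  (was 3)
#14 (5,4) H  (was 4)
#15 (4,2) H  (was 2)

CLASS = HIT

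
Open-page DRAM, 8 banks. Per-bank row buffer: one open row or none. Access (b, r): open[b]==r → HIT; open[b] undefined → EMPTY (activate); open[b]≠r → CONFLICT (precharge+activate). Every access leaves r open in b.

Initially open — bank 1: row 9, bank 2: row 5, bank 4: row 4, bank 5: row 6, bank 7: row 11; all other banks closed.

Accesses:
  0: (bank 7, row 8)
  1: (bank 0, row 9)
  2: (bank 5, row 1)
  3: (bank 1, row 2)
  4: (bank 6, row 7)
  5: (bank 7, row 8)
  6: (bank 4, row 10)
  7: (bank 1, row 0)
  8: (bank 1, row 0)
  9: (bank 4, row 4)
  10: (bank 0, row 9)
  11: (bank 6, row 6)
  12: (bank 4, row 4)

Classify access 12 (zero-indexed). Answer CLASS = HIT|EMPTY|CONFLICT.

0: bank 7 row 8 — prev 11 → CONFLICT
1: bank 0 row 9 — prev None → EMPTY
2: bank 5 row 1 — prev 6 → CONFLICT
3: bank 1 row 2 — prev 9 → CONFLICT
4: bank 6 row 7 — prev None → EMPTY
5: bank 7 row 8 — prev 8 → HIT
6: bank 4 row 10 — prev 4 → CONFLICT
7: bank 1 row 0 — prev 2 → CONFLICT
8: bank 1 row 0 — prev 0 → HIT
9: bank 4 row 4 — prev 10 → CONFLICT
10: bank 0 row 9 — prev 9 → HIT
11: bank 6 row 6 — prev 7 → CONFLICT
12: bank 4 row 4 — prev 4 → HIT

CLASS = HIT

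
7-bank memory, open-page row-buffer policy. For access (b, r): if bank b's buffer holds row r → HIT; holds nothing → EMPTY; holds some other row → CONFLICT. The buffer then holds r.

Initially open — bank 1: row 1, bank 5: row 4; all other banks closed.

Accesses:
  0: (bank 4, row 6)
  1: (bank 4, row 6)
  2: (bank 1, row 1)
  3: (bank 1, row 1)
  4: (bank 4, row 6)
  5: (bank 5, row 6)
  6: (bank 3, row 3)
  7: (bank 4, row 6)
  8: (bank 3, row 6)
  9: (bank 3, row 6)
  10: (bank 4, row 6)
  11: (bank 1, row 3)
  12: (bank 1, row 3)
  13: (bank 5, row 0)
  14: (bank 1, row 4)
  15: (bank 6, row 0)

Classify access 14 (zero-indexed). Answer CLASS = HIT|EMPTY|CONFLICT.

  [0] b4 r6: no row ⇒ E
  [1] b4 r6: had r6 ⇒ H
  [2] b1 r1: had r1 ⇒ H
  [3] b1 r1: had r1 ⇒ H
  [4] b4 r6: had r6 ⇒ H
  [5] b5 r6: had r4 ⇒ C
  [6] b3 r3: no row ⇒ E
  [7] b4 r6: had r6 ⇒ H
  [8] b3 r6: had r3 ⇒ C
  [9] b3 r6: had r6 ⇒ H
  [10] b4 r6: had r6 ⇒ H
  [11] b1 r3: had r1 ⇒ C
  [12] b1 r3: had r3 ⇒ H
  [13] b5 r0: had r6 ⇒ C
  [14] b1 r4: had r3 ⇒ C
  [15] b6 r0: no row ⇒ E

CLASS = CONFLICT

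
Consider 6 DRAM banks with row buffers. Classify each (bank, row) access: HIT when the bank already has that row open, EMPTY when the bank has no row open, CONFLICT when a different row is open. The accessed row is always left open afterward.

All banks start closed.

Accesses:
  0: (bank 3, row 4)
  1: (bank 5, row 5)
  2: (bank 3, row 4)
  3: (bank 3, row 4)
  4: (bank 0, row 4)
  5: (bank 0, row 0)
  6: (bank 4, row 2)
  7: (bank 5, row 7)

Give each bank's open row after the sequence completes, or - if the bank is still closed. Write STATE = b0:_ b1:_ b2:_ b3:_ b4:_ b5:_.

STATE = b0:0 b1:- b2:- b3:4 b4:2 b5:7

0: bank 3 row 4 — prev None → EMPTY
1: bank 5 row 5 — prev None → EMPTY
2: bank 3 row 4 — prev 4 → HIT
3: bank 3 row 4 — prev 4 → HIT
4: bank 0 row 4 — prev None → EMPTY
5: bank 0 row 0 — prev 4 → CONFLICT
6: bank 4 row 2 — prev None → EMPTY
7: bank 5 row 7 — prev 5 → CONFLICT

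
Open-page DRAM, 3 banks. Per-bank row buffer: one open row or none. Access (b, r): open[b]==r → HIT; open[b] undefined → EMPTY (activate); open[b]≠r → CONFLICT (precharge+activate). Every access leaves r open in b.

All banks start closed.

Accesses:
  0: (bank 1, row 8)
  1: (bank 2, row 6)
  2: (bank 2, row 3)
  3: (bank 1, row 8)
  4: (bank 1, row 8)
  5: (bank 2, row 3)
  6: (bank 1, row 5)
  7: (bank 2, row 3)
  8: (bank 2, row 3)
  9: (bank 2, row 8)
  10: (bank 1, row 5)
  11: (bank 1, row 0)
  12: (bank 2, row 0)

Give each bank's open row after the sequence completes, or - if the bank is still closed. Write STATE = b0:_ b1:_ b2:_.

  [0] b1 r8: no row ⇒ E
  [1] b2 r6: no row ⇒ E
  [2] b2 r3: had r6 ⇒ C
  [3] b1 r8: had r8 ⇒ H
  [4] b1 r8: had r8 ⇒ H
  [5] b2 r3: had r3 ⇒ H
  [6] b1 r5: had r8 ⇒ C
  [7] b2 r3: had r3 ⇒ H
  [8] b2 r3: had r3 ⇒ H
  [9] b2 r8: had r3 ⇒ C
  [10] b1 r5: had r5 ⇒ H
  [11] b1 r0: had r5 ⇒ C
  [12] b2 r0: had r8 ⇒ C

STATE = b0:- b1:0 b2:0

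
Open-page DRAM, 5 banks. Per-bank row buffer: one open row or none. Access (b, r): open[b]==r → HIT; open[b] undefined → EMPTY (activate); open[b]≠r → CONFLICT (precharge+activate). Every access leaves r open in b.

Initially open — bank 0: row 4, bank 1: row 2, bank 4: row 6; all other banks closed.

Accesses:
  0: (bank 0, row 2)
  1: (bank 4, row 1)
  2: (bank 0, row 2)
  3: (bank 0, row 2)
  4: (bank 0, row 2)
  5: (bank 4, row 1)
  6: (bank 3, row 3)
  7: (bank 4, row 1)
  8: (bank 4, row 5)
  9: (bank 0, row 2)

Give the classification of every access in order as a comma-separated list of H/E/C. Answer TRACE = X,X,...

  [0] b0 r2: had r4 ⇒ C
  [1] b4 r1: had r6 ⇒ C
  [2] b0 r2: had r2 ⇒ H
  [3] b0 r2: had r2 ⇒ H
  [4] b0 r2: had r2 ⇒ H
  [5] b4 r1: had r1 ⇒ H
  [6] b3 r3: no row ⇒ E
  [7] b4 r1: had r1 ⇒ H
  [8] b4 r5: had r1 ⇒ C
  [9] b0 r2: had r2 ⇒ H

TRACE = C,C,H,H,H,H,E,H,C,H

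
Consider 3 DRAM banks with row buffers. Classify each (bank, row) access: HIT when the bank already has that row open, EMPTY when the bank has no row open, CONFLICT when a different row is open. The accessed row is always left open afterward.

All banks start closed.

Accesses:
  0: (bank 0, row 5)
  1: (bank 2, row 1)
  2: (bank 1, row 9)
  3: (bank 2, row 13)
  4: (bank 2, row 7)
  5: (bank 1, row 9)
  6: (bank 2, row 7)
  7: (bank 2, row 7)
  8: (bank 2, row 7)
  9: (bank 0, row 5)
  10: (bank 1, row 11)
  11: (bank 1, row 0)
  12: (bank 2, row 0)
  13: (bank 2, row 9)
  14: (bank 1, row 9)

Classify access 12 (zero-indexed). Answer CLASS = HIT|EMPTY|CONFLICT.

CLASS = CONFLICT

#0 (0,5) E
#1 (2,1) E
#2 (1,9) E
#3 (2,13) C  (was 1)
#4 (2,7) C  (was 13)
#5 (1,9) H  (was 9)
#6 (2,7) H  (was 7)
#7 (2,7) H  (was 7)
#8 (2,7) H  (was 7)
#9 (0,5) H  (was 5)
#10 (1,11) C  (was 9)
#11 (1,0) C  (was 11)
#12 (2,0) C  (was 7)
#13 (2,9) C  (was 0)
#14 (1,9) C  (was 0)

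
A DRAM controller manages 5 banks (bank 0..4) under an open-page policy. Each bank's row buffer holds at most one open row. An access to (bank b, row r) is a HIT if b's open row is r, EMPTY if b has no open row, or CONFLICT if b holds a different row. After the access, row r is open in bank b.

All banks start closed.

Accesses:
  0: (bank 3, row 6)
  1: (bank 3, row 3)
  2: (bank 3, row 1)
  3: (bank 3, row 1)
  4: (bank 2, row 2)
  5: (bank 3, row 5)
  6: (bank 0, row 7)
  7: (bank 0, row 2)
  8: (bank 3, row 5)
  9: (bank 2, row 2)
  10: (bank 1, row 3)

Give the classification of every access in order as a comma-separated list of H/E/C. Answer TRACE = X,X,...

step 0: bank3 None->6 [EMPTY]
step 1: bank3 6->3 [CONFLICT]
step 2: bank3 3->1 [CONFLICT]
step 3: bank3 1->1 [HIT]
step 4: bank2 None->2 [EMPTY]
step 5: bank3 1->5 [CONFLICT]
step 6: bank0 None->7 [EMPTY]
step 7: bank0 7->2 [CONFLICT]
step 8: bank3 5->5 [HIT]
step 9: bank2 2->2 [HIT]
step 10: bank1 None->3 [EMPTY]

TRACE = E,C,C,H,E,C,E,C,H,H,E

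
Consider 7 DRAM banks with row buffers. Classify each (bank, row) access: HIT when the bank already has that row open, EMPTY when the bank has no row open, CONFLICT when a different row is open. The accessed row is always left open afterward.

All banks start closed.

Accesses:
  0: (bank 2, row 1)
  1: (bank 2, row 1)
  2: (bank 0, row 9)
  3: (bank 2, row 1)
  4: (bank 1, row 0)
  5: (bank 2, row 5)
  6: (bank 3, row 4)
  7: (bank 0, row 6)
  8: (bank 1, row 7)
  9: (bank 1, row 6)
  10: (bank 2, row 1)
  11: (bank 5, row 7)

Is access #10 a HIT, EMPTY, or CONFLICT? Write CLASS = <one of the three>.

CLASS = CONFLICT

step 0: bank2 None->1 [EMPTY]
step 1: bank2 1->1 [HIT]
step 2: bank0 None->9 [EMPTY]
step 3: bank2 1->1 [HIT]
step 4: bank1 None->0 [EMPTY]
step 5: bank2 1->5 [CONFLICT]
step 6: bank3 None->4 [EMPTY]
step 7: bank0 9->6 [CONFLICT]
step 8: bank1 0->7 [CONFLICT]
step 9: bank1 7->6 [CONFLICT]
step 10: bank2 5->1 [CONFLICT]
step 11: bank5 None->7 [EMPTY]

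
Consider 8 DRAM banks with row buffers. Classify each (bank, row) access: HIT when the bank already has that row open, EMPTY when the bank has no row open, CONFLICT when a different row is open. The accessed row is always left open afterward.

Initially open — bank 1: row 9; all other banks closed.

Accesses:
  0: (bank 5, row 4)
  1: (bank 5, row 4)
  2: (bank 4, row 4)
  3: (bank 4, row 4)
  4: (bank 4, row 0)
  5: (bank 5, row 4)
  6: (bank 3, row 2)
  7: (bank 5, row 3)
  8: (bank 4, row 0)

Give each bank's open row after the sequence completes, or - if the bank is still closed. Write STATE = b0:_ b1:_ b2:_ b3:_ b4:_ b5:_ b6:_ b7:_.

0: bank 5 row 4 — prev None → EMPTY
1: bank 5 row 4 — prev 4 → HIT
2: bank 4 row 4 — prev None → EMPTY
3: bank 4 row 4 — prev 4 → HIT
4: bank 4 row 0 — prev 4 → CONFLICT
5: bank 5 row 4 — prev 4 → HIT
6: bank 3 row 2 — prev None → EMPTY
7: bank 5 row 3 — prev 4 → CONFLICT
8: bank 4 row 0 — prev 0 → HIT

STATE = b0:- b1:9 b2:- b3:2 b4:0 b5:3 b6:- b7:-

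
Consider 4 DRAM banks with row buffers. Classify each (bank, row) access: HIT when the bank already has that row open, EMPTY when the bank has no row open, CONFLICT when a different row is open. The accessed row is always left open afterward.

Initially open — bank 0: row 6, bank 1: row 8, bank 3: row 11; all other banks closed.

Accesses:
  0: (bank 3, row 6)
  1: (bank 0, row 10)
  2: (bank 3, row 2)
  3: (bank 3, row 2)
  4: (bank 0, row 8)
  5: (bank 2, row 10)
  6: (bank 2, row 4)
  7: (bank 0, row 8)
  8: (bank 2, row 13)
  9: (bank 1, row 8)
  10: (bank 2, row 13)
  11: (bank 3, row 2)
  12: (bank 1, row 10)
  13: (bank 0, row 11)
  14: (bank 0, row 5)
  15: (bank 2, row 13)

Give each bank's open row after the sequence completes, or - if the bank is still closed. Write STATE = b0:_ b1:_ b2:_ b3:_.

STATE = b0:5 b1:10 b2:13 b3:2

step 0: bank3 11->6 [CONFLICT]
step 1: bank0 6->10 [CONFLICT]
step 2: bank3 6->2 [CONFLICT]
step 3: bank3 2->2 [HIT]
step 4: bank0 10->8 [CONFLICT]
step 5: bank2 None->10 [EMPTY]
step 6: bank2 10->4 [CONFLICT]
step 7: bank0 8->8 [HIT]
step 8: bank2 4->13 [CONFLICT]
step 9: bank1 8->8 [HIT]
step 10: bank2 13->13 [HIT]
step 11: bank3 2->2 [HIT]
step 12: bank1 8->10 [CONFLICT]
step 13: bank0 8->11 [CONFLICT]
step 14: bank0 11->5 [CONFLICT]
step 15: bank2 13->13 [HIT]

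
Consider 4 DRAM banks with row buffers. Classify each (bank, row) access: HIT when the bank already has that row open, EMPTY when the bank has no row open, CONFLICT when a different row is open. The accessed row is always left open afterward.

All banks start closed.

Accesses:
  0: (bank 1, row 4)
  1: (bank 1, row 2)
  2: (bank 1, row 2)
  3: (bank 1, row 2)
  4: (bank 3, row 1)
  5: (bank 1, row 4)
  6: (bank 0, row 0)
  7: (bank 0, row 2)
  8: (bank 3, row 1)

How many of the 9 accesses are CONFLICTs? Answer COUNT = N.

#0 (1,4) E
#1 (1,2) C  (was 4)
#2 (1,2) H  (was 2)
#3 (1,2) H  (was 2)
#4 (3,1) E
#5 (1,4) C  (was 2)
#6 (0,0) E
#7 (0,2) C  (was 0)
#8 (3,1) H  (was 1)

COUNT = 3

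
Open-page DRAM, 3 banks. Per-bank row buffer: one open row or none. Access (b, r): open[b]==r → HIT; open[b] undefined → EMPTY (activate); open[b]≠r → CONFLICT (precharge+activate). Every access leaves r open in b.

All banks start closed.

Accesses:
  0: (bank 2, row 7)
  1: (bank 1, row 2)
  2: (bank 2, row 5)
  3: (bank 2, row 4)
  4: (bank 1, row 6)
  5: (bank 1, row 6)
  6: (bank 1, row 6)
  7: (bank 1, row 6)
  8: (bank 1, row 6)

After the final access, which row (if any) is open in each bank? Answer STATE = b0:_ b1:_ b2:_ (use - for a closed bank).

STATE = b0:- b1:6 b2:4

#0 (2,7) E
#1 (1,2) E
#2 (2,5) C  (was 7)
#3 (2,4) C  (was 5)
#4 (1,6) C  (was 2)
#5 (1,6) H  (was 6)
#6 (1,6) H  (was 6)
#7 (1,6) H  (was 6)
#8 (1,6) H  (was 6)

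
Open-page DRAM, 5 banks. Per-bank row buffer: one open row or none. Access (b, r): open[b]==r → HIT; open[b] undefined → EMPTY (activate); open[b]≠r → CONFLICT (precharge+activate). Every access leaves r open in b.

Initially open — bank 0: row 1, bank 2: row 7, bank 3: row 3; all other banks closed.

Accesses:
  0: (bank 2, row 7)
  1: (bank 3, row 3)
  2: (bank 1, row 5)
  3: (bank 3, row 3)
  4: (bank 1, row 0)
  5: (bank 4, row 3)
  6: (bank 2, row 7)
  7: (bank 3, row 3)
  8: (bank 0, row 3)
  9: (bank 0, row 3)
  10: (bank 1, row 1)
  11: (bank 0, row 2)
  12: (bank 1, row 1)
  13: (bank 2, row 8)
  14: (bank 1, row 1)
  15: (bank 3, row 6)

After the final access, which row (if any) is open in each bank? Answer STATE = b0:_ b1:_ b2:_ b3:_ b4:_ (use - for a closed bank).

STATE = b0:2 b1:1 b2:8 b3:6 b4:3

  [0] b2 r7: had r7 ⇒ H
  [1] b3 r3: had r3 ⇒ H
  [2] b1 r5: no row ⇒ E
  [3] b3 r3: had r3 ⇒ H
  [4] b1 r0: had r5 ⇒ C
  [5] b4 r3: no row ⇒ E
  [6] b2 r7: had r7 ⇒ H
  [7] b3 r3: had r3 ⇒ H
  [8] b0 r3: had r1 ⇒ C
  [9] b0 r3: had r3 ⇒ H
  [10] b1 r1: had r0 ⇒ C
  [11] b0 r2: had r3 ⇒ C
  [12] b1 r1: had r1 ⇒ H
  [13] b2 r8: had r7 ⇒ C
  [14] b1 r1: had r1 ⇒ H
  [15] b3 r6: had r3 ⇒ C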